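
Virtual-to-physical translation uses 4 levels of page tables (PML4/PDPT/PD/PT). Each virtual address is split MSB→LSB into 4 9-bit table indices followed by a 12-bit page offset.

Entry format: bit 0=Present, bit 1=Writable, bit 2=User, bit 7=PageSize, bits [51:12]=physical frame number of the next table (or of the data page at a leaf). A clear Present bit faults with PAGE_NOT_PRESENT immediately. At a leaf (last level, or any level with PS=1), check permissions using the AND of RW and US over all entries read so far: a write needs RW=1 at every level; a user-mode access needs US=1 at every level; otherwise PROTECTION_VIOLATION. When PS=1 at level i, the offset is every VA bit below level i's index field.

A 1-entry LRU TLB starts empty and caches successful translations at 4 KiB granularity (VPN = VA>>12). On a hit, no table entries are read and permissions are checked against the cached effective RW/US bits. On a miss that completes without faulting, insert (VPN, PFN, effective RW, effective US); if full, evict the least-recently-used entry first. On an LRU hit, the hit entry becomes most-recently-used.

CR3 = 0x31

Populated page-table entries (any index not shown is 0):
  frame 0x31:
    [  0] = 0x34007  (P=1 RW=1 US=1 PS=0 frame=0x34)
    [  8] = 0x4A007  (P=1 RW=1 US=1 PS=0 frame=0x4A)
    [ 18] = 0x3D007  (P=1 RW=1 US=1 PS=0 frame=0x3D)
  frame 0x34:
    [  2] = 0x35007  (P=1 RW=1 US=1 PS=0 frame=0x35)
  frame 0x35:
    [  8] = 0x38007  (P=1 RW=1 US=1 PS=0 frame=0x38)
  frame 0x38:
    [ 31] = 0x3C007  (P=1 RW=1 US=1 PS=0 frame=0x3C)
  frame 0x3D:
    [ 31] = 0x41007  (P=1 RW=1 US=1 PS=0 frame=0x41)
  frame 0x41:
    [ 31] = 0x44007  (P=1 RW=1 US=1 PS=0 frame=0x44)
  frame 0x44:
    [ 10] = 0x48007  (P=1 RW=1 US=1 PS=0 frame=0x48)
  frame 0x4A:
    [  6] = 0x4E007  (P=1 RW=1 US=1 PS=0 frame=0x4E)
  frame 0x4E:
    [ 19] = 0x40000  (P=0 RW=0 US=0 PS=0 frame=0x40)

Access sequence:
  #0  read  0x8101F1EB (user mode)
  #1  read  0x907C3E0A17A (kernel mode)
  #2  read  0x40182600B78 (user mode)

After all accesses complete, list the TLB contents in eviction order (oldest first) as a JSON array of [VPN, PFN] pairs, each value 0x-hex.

Per-access translation:
#0 VA=0x8101F1EB (r,user):
  [0] read 0x31 idx=0: raw=0x34007 flags P=1 W=1 U=1 S=0
  [1] read 0x34 idx=2: raw=0x35007 flags P=1 W=1 U=1 S=0
  [2] read 0x35 idx=8: raw=0x38007 flags P=1 W=1 U=1 S=0
  [3] read 0x38 idx=31: raw=0x3C007 flags P=1 W=1 U=1 S=0
  → PA=0x3C1EB  (4 entries read)
#1 VA=0x907C3E0A17A (r,kernel):
  [0] read 0x31 idx=18: raw=0x3D007 flags P=1 W=1 U=1 S=0
  [1] read 0x3D idx=31: raw=0x41007 flags P=1 W=1 U=1 S=0
  [2] read 0x41 idx=31: raw=0x44007 flags P=1 W=1 U=1 S=0
  [3] read 0x44 idx=10: raw=0x48007 flags P=1 W=1 U=1 S=0
  → PA=0x4817A  (4 entries read)
#2 VA=0x40182600B78 (r,user):
  [0] read 0x31 idx=8: raw=0x4A007 flags P=1 W=1 U=1 S=0
  [1] read 0x4A idx=6: raw=0x4E007 flags P=1 W=1 U=1 S=0
  [2] read 0x4E idx=19: raw=0x40000 flags P=0 W=0 U=0 S=0
  → PAGE_NOT_PRESENT  (3 entries read)

TLB: [["0x907C3E0A", "0x48"]]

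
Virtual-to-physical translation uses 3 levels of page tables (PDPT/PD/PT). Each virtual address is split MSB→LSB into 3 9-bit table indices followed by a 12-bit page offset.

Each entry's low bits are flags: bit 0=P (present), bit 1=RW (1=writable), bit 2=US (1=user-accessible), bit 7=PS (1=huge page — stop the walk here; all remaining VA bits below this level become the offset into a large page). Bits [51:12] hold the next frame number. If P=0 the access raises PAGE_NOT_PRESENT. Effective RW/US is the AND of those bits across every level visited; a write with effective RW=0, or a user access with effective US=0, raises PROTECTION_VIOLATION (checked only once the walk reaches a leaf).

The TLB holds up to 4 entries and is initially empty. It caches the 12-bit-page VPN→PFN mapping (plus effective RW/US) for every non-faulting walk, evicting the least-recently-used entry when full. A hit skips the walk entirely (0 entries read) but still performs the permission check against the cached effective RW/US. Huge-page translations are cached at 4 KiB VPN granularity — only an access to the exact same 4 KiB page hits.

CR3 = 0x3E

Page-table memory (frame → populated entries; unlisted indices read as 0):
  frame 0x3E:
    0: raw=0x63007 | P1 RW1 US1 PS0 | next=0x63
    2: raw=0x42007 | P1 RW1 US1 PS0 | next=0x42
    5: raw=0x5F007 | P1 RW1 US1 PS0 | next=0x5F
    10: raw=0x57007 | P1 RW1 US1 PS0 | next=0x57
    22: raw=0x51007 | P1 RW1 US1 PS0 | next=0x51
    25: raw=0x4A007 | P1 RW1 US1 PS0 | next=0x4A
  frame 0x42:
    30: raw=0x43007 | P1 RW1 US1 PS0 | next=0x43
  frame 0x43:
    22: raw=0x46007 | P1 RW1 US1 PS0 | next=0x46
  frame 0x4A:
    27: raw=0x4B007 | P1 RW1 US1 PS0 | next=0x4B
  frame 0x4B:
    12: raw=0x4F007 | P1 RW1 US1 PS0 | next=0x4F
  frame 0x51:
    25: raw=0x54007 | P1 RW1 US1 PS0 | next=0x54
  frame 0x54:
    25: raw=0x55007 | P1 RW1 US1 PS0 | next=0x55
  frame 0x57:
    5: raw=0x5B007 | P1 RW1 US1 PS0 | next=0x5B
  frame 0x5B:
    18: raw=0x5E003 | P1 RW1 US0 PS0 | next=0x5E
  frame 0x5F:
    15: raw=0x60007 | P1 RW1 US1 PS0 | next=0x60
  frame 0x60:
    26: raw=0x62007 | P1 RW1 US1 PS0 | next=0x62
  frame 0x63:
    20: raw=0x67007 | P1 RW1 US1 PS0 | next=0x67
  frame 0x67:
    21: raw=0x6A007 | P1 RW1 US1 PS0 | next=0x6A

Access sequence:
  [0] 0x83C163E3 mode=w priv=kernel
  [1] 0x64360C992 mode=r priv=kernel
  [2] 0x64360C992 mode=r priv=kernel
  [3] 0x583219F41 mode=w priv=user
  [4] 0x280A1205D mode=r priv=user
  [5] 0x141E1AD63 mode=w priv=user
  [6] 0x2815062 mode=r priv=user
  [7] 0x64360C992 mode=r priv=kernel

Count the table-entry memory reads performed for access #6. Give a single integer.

Walk each access:
#0 VA=0x83C163E3 (w,kernel):
  [0] read 0x3E idx=2: raw=0x42007 flags P=1 W=1 U=1 S=0
  [1] read 0x42 idx=30: raw=0x43007 flags P=1 W=1 U=1 S=0
  [2] read 0x43 idx=22: raw=0x46007 flags P=1 W=1 U=1 S=0
  ⇒ phys 0x463E3  [3 reads]
#1 VA=0x64360C992 (r,kernel):
  [0] read 0x3E idx=25: raw=0x4A007 flags P=1 W=1 U=1 S=0
  [1] read 0x4A idx=27: raw=0x4B007 flags P=1 W=1 U=1 S=0
  [2] read 0x4B idx=12: raw=0x4F007 flags P=1 W=1 U=1 S=0
  ⇒ phys 0x4F992  [3 reads]
#2 VA=0x64360C992 (r,kernel):
  TLB hit vpn=0x64360C → PA=0x4F992
#3 VA=0x583219F41 (w,user):
  [0] read 0x3E idx=22: raw=0x51007 flags P=1 W=1 U=1 S=0
  [1] read 0x51 idx=25: raw=0x54007 flags P=1 W=1 U=1 S=0
  [2] read 0x54 idx=25: raw=0x55007 flags P=1 W=1 U=1 S=0
  ⇒ phys 0x55F41  [3 reads]
#4 VA=0x280A1205D (r,user):
  [0] read 0x3E idx=10: raw=0x57007 flags P=1 W=1 U=1 S=0
  [1] read 0x57 idx=5: raw=0x5B007 flags P=1 W=1 U=1 S=0
  [2] read 0x5B idx=18: raw=0x5E003 flags P=1 W=1 U=0 S=0
  ⇒ fault: PROTECTION_VIOLATION  — 3 lookups
#5 VA=0x141E1AD63 (w,user):
  [0] read 0x3E idx=5: raw=0x5F007 flags P=1 W=1 U=1 S=0
  [1] read 0x5F idx=15: raw=0x60007 flags P=1 W=1 U=1 S=0
  [2] read 0x60 idx=26: raw=0x62007 flags P=1 W=1 U=1 S=0
  ⇒ phys 0x62D63  [3 reads]
#6 VA=0x2815062 (r,user):
  [0] read 0x3E idx=0: raw=0x63007 flags P=1 W=1 U=1 S=0
  [1] read 0x63 idx=20: raw=0x67007 flags P=1 W=1 U=1 S=0
  [2] read 0x67 idx=21: raw=0x6A007 flags P=1 W=1 U=1 S=0
  ⇒ phys 0x6A062  [3 reads]
#7 VA=0x64360C992 (r,kernel):
  TLB hit vpn=0x64360C → PA=0x4F992

Entries read for #6: 3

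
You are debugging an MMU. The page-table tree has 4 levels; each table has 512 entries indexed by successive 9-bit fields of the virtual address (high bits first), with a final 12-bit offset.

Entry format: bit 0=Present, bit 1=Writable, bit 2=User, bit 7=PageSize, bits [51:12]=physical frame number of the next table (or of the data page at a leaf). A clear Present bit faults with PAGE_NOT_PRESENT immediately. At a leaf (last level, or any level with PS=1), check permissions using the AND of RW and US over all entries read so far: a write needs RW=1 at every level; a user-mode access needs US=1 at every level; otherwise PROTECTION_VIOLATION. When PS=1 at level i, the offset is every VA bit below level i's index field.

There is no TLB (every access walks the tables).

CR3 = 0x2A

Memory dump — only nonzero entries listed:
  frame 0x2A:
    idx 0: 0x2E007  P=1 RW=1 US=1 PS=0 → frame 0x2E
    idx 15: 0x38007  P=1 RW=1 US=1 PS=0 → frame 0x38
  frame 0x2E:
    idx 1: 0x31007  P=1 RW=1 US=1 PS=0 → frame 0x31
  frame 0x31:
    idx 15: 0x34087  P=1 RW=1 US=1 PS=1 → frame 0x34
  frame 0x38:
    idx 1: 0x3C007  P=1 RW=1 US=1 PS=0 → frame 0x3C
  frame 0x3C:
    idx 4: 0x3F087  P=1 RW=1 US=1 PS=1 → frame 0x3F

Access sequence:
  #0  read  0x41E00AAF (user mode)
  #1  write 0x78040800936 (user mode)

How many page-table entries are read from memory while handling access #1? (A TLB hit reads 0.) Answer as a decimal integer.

Per-access translation:
#0 VA=0x41E00AAF (r,user):
  L0 @0x2A[0] → 0x2E007  P=1,RW=1,US=1,PS=0
  L1 @0x2E[1] → 0x31007  P=1,RW=1,US=1,PS=0
  L2 @0x31[15] → 0x34087  P=1,RW=1,US=1,PS=1
  ✓ 0x34AAF (huge @L2)  — 3 lookups
#1 VA=0x78040800936 (w,user):
  L0 @0x2A[15] → 0x38007  P=1,RW=1,US=1,PS=0
  L1 @0x38[1] → 0x3C007  P=1,RW=1,US=1,PS=0
  L2 @0x3C[4] → 0x3F087  P=1,RW=1,US=1,PS=1
  ✓ 0x3F936 (huge @L2)  — 3 lookups

Entries read for #1: 3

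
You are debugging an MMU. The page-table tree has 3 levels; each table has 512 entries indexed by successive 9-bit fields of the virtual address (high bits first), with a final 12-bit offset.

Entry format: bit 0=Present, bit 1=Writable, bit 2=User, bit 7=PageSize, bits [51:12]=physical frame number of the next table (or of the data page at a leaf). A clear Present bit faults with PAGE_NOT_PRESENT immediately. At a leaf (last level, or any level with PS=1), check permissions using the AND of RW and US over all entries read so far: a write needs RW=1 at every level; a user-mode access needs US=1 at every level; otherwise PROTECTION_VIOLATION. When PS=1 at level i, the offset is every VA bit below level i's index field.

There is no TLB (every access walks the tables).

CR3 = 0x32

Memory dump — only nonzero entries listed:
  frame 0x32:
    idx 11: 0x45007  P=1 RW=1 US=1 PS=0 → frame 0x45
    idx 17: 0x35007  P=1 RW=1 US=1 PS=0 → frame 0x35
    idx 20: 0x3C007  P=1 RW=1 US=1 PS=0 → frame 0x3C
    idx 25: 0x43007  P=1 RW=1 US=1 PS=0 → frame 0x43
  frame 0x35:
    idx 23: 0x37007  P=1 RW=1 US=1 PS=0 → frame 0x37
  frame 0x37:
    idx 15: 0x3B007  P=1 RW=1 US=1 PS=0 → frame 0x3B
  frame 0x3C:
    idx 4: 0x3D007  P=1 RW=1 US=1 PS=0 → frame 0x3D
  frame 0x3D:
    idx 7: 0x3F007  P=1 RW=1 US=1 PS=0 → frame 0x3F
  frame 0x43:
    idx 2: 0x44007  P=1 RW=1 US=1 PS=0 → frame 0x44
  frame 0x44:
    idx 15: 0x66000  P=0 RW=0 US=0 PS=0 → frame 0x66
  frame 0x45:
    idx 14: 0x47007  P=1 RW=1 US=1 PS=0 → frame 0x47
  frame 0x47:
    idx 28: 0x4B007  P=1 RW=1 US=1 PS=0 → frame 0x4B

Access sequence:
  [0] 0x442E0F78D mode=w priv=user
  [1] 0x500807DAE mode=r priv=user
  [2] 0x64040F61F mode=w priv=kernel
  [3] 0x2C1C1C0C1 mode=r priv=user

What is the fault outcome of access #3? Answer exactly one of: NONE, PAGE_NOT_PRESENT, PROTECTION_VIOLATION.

Walk each access:
#0 VA=0x442E0F78D (w,user):
  L0 @0x32[17] → 0x35007  P=1,RW=1,US=1,PS=0
  L1 @0x35[23] → 0x37007  P=1,RW=1,US=1,PS=0
  L2 @0x37[15] → 0x3B007  P=1,RW=1,US=1,PS=0
  → PA=0x3B78D  (3 entries read)
#1 VA=0x500807DAE (r,user):
  L0 @0x32[20] → 0x3C007  P=1,RW=1,US=1,PS=0
  L1 @0x3C[4] → 0x3D007  P=1,RW=1,US=1,PS=0
  L2 @0x3D[7] → 0x3F007  P=1,RW=1,US=1,PS=0
  → PA=0x3FDAE  (3 entries read)
#2 VA=0x64040F61F (w,kernel):
  L0 @0x32[25] → 0x43007  P=1,RW=1,US=1,PS=0
  L1 @0x43[2] → 0x44007  P=1,RW=1,US=1,PS=0
  L2 @0x44[15] → 0x66000  P=0,RW=0,US=0,PS=0
  → PAGE_NOT_PRESENT  (3 entries read)
#3 VA=0x2C1C1C0C1 (r,user):
  L0 @0x32[11] → 0x45007  P=1,RW=1,US=1,PS=0
  L1 @0x45[14] → 0x47007  P=1,RW=1,US=1,PS=0
  L2 @0x47[28] → 0x4B007  P=1,RW=1,US=1,PS=0
  → PA=0x4B0C1  (3 entries read)

Access #3 fault: NONE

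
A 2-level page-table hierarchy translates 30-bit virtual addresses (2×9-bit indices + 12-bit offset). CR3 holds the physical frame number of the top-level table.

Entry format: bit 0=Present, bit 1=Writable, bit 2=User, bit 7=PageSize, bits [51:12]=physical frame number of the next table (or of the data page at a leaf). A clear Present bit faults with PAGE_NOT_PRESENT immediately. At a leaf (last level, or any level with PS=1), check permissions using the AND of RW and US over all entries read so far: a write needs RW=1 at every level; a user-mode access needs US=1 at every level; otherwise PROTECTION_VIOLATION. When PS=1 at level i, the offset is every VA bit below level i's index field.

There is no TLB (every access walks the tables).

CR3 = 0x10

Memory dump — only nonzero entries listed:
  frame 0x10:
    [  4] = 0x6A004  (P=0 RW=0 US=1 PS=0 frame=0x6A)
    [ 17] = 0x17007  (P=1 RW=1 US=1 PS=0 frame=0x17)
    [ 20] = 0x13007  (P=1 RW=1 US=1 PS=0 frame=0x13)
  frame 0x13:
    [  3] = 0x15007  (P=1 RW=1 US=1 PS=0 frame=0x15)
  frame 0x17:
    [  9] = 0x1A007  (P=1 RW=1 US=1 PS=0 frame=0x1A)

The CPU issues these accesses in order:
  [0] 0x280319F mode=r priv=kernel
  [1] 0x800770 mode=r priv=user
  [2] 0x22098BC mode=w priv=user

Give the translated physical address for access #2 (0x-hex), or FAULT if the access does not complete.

Walk each access:
#0 VA=0x280319F (r,kernel):
  lvl0: tbl 0x10, slot 20 ⇒ 0x13007 (P1/RW1/US1/PS0)
  lvl1: tbl 0x13, slot 3 ⇒ 0x15007 (P1/RW1/US1/PS0)
  → PA=0x1519F  (2 entries read)
#1 VA=0x800770 (r,user):
  lvl0: tbl 0x10, slot 4 ⇒ 0x6A004 (P0/RW0/US1/PS0)
  ⇒ fault: PAGE_NOT_PRESENT  — 1 lookups
#2 VA=0x22098BC (w,user):
  lvl0: tbl 0x10, slot 17 ⇒ 0x17007 (P1/RW1/US1/PS0)
  lvl1: tbl 0x17, slot 9 ⇒ 0x1A007 (P1/RW1/US1/PS0)
  → PA=0x1A8BC  (2 entries read)

Access #2 PA: 0x1A8BC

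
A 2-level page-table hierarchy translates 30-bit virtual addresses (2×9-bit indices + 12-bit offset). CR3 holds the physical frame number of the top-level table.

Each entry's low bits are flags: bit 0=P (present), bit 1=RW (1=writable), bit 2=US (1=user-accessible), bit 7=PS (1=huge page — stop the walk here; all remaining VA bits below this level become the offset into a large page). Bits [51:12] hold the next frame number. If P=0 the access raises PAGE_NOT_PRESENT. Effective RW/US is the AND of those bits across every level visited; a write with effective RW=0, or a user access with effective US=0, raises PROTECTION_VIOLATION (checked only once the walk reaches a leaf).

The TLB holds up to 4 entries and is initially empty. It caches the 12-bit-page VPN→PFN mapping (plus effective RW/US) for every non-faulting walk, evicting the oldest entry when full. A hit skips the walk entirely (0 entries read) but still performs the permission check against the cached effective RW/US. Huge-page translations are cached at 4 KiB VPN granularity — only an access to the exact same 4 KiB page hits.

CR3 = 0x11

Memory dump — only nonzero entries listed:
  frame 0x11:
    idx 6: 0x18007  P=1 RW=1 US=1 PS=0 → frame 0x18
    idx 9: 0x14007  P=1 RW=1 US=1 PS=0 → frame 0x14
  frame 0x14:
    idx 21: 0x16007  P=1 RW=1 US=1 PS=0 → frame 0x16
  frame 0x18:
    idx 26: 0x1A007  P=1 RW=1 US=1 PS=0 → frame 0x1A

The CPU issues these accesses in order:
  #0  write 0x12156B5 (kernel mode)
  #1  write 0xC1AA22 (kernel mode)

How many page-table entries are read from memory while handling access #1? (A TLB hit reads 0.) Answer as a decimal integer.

Walk each access:
#0 VA=0x12156B5 (w,kernel):
  [0] read 0x11 idx=9: raw=0x14007 flags P=1 W=1 U=1 S=0
  [1] read 0x14 idx=21: raw=0x16007 flags P=1 W=1 U=1 S=0
  ⇒ phys 0x166B5  [2 reads]
#1 VA=0xC1AA22 (w,kernel):
  [0] read 0x11 idx=6: raw=0x18007 flags P=1 W=1 U=1 S=0
  [1] read 0x18 idx=26: raw=0x1A007 flags P=1 W=1 U=1 S=0
  ⇒ phys 0x1AA22  [2 reads]

Entries read for #1: 2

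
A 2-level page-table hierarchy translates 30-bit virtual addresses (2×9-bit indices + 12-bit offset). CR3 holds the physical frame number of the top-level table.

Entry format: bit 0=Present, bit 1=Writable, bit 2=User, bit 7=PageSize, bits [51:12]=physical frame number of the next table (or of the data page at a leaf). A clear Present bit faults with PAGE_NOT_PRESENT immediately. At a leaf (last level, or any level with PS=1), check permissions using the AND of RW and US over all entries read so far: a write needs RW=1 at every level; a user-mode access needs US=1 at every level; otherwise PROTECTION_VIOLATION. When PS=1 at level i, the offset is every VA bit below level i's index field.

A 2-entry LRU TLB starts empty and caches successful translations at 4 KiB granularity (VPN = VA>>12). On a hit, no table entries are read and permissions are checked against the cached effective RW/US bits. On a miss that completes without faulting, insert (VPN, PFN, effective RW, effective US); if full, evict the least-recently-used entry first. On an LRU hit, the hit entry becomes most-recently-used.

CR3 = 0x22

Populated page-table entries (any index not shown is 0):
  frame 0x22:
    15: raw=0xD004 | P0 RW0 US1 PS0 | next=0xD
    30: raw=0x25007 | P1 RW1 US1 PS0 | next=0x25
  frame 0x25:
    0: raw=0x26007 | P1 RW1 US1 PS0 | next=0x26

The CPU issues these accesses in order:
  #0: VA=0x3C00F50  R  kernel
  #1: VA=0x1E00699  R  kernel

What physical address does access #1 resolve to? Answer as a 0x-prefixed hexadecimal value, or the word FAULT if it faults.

Trace:
#0 VA=0x3C00F50 (r,kernel):
  L0 @0x22[30] → 0x25007  P=1,RW=1,US=1,PS=0
  L1 @0x25[0] → 0x26007  P=1,RW=1,US=1,PS=0
  ✓ 0x26F50  — 2 lookups
#1 VA=0x1E00699 (r,kernel):
  L0 @0x22[15] → 0xD004  P=0,RW=0,US=1,PS=0
  ⇒ fault: PAGE_NOT_PRESENT  — 1 lookups

Access #1 PA: FAULT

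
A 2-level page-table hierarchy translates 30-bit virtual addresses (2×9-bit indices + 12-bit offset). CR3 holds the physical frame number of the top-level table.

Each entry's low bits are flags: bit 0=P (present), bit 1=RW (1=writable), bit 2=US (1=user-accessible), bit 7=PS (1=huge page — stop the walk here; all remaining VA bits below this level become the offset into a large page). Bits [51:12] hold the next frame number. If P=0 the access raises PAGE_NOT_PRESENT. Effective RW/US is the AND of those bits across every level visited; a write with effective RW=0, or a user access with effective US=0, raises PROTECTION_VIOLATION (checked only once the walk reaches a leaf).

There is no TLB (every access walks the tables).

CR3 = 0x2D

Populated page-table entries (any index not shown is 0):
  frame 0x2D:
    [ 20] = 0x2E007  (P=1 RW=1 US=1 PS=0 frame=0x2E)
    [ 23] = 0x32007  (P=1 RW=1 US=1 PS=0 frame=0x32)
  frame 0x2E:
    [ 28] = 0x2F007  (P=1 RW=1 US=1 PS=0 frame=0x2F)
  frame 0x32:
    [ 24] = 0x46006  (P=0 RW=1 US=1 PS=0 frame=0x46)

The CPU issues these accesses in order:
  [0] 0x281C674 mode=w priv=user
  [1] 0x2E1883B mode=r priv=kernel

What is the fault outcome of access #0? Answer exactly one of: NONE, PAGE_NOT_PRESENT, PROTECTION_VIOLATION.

Trace:
#0 VA=0x281C674 (w,user):
  L0: frame=0x2D idx=20 entry=0x2E007 [P=1 RW=1 US=1 PS=0]
  L1: frame=0x2E idx=28 entry=0x2F007 [P=1 RW=1 US=1 PS=0]
  ✓ 0x2F674  — 2 lookups
#1 VA=0x2E1883B (r,kernel):
  L0: frame=0x2D idx=23 entry=0x32007 [P=1 RW=1 US=1 PS=0]
  L1: frame=0x32 idx=24 entry=0x46006 [P=0 RW=1 US=1 PS=0]
  → PAGE_NOT_PRESENT  (2 entries read)

Access #0 fault: NONE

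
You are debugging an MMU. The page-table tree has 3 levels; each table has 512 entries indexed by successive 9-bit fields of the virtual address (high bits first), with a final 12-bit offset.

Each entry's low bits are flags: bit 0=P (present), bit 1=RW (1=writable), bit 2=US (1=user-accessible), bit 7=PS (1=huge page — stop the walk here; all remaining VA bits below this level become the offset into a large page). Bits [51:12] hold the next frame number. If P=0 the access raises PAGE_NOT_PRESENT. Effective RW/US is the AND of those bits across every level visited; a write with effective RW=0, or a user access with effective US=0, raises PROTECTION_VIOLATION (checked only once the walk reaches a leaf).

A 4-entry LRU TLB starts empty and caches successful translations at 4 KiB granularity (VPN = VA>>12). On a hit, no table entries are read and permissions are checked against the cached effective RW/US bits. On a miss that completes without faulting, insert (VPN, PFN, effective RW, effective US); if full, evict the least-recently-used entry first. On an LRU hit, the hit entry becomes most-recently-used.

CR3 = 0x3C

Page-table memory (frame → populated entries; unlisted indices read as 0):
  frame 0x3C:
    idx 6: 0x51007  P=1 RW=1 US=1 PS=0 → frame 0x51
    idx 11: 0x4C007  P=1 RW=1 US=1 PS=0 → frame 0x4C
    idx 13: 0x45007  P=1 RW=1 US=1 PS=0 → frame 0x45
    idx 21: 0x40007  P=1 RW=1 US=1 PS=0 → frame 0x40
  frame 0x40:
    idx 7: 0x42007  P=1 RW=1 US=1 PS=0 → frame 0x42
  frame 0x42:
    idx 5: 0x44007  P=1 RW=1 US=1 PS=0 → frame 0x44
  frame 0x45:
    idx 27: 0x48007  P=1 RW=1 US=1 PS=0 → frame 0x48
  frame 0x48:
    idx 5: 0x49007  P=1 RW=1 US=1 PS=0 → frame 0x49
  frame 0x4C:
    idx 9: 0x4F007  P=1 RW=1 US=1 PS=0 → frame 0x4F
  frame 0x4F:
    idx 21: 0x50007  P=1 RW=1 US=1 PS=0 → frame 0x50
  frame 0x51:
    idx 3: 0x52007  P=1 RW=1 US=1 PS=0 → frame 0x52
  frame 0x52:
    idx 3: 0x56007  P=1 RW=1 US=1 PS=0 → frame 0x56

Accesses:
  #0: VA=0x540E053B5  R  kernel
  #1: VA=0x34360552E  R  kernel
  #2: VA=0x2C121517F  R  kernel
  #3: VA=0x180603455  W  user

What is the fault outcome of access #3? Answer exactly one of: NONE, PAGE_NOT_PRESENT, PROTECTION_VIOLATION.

Walk each access:
#0 VA=0x540E053B5 (r,kernel):
  L0 @0x3C[21] → 0x40007  P=1,RW=1,US=1,PS=0
  L1 @0x40[7] → 0x42007  P=1,RW=1,US=1,PS=0
  L2 @0x42[5] → 0x44007  P=1,RW=1,US=1,PS=0
  → PA=0x443B5  (3 entries read)
#1 VA=0x34360552E (r,kernel):
  L0 @0x3C[13] → 0x45007  P=1,RW=1,US=1,PS=0
  L1 @0x45[27] → 0x48007  P=1,RW=1,US=1,PS=0
  L2 @0x48[5] → 0x49007  P=1,RW=1,US=1,PS=0
  → PA=0x4952E  (3 entries read)
#2 VA=0x2C121517F (r,kernel):
  L0 @0x3C[11] → 0x4C007  P=1,RW=1,US=1,PS=0
  L1 @0x4C[9] → 0x4F007  P=1,RW=1,US=1,PS=0
  L2 @0x4F[21] → 0x50007  P=1,RW=1,US=1,PS=0
  → PA=0x5017F  (3 entries read)
#3 VA=0x180603455 (w,user):
  L0 @0x3C[6] → 0x51007  P=1,RW=1,US=1,PS=0
  L1 @0x51[3] → 0x52007  P=1,RW=1,US=1,PS=0
  L2 @0x52[3] → 0x56007  P=1,RW=1,US=1,PS=0
  → PA=0x56455  (3 entries read)

Access #3 fault: NONE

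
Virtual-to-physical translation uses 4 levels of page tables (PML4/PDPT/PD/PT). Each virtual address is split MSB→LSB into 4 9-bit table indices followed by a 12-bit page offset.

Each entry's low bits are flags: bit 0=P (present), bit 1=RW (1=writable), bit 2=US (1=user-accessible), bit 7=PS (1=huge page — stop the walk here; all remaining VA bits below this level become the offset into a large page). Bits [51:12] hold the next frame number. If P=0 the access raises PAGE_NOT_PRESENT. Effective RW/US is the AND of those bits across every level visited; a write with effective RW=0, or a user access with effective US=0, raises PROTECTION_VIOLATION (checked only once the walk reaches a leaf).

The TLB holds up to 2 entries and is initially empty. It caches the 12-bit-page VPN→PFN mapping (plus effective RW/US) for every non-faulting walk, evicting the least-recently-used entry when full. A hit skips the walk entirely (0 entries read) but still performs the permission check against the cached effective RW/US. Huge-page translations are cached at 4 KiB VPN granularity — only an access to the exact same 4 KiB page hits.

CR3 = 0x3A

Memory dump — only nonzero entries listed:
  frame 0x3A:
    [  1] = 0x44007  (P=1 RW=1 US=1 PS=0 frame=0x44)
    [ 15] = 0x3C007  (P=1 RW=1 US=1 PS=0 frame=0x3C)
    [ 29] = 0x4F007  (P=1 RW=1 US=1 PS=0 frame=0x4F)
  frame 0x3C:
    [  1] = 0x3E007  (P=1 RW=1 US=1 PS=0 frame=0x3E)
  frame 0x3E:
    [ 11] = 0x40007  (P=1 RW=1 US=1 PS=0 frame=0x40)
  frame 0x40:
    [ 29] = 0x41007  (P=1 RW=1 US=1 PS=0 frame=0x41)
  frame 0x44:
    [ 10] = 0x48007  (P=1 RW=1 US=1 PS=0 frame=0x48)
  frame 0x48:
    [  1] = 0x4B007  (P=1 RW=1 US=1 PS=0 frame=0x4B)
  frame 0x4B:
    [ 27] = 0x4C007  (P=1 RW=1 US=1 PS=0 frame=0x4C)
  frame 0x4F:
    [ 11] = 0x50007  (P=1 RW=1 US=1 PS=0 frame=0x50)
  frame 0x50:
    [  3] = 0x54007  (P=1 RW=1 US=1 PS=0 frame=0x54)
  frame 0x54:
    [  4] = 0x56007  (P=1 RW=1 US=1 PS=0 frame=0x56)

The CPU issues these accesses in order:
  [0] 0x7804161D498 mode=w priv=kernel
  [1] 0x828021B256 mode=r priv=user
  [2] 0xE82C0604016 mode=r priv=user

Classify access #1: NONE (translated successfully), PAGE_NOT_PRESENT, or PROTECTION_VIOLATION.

Walk each access:
#0 VA=0x7804161D498 (w,kernel):
  L0 @0x3A[15] → 0x3C007  P=1,RW=1,US=1,PS=0
  L1 @0x3C[1] → 0x3E007  P=1,RW=1,US=1,PS=0
  L2 @0x3E[11] → 0x40007  P=1,RW=1,US=1,PS=0
  L3 @0x40[29] → 0x41007  P=1,RW=1,US=1,PS=0
  ⇒ phys 0x41498  [4 reads]
#1 VA=0x828021B256 (r,user):
  L0 @0x3A[1] → 0x44007  P=1,RW=1,US=1,PS=0
  L1 @0x44[10] → 0x48007  P=1,RW=1,US=1,PS=0
  L2 @0x48[1] → 0x4B007  P=1,RW=1,US=1,PS=0
  L3 @0x4B[27] → 0x4C007  P=1,RW=1,US=1,PS=0
  ⇒ phys 0x4C256  [4 reads]
#2 VA=0xE82C0604016 (r,user):
  L0 @0x3A[29] → 0x4F007  P=1,RW=1,US=1,PS=0
  L1 @0x4F[11] → 0x50007  P=1,RW=1,US=1,PS=0
  L2 @0x50[3] → 0x54007  P=1,RW=1,US=1,PS=0
  L3 @0x54[4] → 0x56007  P=1,RW=1,US=1,PS=0
  ⇒ phys 0x56016  [4 reads]

Access #1 fault: NONE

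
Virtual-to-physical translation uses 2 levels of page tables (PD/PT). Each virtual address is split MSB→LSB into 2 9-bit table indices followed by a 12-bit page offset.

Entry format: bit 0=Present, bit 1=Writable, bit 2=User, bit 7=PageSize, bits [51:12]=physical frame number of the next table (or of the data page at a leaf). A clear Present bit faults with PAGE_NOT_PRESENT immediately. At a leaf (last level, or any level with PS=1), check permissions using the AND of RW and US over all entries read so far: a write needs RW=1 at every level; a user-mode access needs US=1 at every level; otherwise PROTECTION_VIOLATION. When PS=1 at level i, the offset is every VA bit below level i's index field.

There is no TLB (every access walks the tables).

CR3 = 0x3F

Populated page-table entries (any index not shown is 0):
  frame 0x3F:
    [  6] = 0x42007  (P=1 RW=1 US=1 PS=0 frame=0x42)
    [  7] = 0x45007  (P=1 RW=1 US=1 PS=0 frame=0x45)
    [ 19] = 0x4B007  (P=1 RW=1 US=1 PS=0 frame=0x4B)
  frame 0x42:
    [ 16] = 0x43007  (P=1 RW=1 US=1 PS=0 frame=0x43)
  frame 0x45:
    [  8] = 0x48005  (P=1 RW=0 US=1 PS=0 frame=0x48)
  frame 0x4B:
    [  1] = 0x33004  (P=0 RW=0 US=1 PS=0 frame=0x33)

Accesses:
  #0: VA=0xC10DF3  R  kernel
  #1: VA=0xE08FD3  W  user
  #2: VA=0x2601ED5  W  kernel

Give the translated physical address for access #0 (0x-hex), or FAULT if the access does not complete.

Walk each access:
#0 VA=0xC10DF3 (r,kernel):
  lvl0: tbl 0x3F, slot 6 ⇒ 0x42007 (P1/RW1/US1/PS0)
  lvl1: tbl 0x42, slot 16 ⇒ 0x43007 (P1/RW1/US1/PS0)
  → PA=0x43DF3  (2 entries read)
#1 VA=0xE08FD3 (w,user):
  lvl0: tbl 0x3F, slot 7 ⇒ 0x45007 (P1/RW1/US1/PS0)
  lvl1: tbl 0x45, slot 8 ⇒ 0x48005 (P1/RW0/US1/PS0)
  ✗ PROTECTION_VIOLATION  [2 reads]
#2 VA=0x2601ED5 (w,kernel):
  lvl0: tbl 0x3F, slot 19 ⇒ 0x4B007 (P1/RW1/US1/PS0)
  lvl1: tbl 0x4B, slot 1 ⇒ 0x33004 (P0/RW0/US1/PS0)
  ✗ PAGE_NOT_PRESENT  [2 reads]

Access #0 PA: 0x43DF3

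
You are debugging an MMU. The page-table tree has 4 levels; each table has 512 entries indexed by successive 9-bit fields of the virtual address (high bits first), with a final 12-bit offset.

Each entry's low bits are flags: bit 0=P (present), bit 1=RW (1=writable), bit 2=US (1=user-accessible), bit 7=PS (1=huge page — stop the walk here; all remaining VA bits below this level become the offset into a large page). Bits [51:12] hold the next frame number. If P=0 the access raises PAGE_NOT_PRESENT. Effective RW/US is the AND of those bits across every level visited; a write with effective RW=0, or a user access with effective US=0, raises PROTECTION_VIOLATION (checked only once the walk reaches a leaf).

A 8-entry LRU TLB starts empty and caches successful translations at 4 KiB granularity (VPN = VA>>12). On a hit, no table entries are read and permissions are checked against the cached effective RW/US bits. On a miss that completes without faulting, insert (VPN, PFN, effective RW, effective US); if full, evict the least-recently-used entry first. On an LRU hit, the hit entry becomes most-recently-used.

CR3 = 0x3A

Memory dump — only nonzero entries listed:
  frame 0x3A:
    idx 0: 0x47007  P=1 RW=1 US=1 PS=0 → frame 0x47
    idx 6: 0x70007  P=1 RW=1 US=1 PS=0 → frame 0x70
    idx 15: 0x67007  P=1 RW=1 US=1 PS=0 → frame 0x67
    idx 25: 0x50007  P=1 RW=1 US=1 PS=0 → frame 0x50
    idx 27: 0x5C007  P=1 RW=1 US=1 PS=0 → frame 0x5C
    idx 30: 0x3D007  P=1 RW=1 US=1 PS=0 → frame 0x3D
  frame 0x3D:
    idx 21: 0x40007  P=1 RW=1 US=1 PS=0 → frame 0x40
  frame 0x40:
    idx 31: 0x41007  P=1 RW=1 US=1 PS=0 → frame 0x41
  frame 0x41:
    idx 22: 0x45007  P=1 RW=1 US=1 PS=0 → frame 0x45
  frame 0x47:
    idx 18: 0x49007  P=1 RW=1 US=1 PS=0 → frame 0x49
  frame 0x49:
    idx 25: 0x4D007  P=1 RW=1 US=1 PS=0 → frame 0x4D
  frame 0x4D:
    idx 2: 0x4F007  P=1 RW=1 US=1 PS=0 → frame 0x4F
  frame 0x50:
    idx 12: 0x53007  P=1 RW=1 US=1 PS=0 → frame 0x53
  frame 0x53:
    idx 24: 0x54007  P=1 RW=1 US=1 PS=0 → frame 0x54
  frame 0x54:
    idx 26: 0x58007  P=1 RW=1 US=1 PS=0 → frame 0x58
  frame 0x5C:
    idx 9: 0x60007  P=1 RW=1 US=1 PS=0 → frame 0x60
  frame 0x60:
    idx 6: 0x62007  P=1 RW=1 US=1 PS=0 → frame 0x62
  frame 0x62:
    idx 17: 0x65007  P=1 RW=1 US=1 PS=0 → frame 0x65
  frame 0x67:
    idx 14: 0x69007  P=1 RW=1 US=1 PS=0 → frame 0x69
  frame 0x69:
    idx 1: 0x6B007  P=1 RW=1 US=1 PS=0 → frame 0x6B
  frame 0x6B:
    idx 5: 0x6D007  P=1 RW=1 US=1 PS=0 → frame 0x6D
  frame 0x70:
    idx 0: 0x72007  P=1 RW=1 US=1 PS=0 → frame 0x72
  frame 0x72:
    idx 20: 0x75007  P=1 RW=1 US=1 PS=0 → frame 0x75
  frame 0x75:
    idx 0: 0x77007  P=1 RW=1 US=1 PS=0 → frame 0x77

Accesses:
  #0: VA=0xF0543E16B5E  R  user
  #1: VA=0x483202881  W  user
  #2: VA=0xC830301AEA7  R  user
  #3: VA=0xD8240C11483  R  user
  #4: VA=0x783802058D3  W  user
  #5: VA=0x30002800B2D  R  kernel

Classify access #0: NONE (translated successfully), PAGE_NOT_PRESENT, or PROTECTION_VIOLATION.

Trace:
#0 VA=0xF0543E16B5E (r,user):
  [0] read 0x3A idx=30: raw=0x3D007 flags P=1 W=1 U=1 S=0
  [1] read 0x3D idx=21: raw=0x40007 flags P=1 W=1 U=1 S=0
  [2] read 0x40 idx=31: raw=0x41007 flags P=1 W=1 U=1 S=0
  [3] read 0x41 idx=22: raw=0x45007 flags P=1 W=1 U=1 S=0
  → PA=0x45B5E  (4 entries read)
#1 VA=0x483202881 (w,user):
  [0] read 0x3A idx=0: raw=0x47007 flags P=1 W=1 U=1 S=0
  [1] read 0x47 idx=18: raw=0x49007 flags P=1 W=1 U=1 S=0
  [2] read 0x49 idx=25: raw=0x4D007 flags P=1 W=1 U=1 S=0
  [3] read 0x4D idx=2: raw=0x4F007 flags P=1 W=1 U=1 S=0
  → PA=0x4F881  (4 entries read)
#2 VA=0xC830301AEA7 (r,user):
  [0] read 0x3A idx=25: raw=0x50007 flags P=1 W=1 U=1 S=0
  [1] read 0x50 idx=12: raw=0x53007 flags P=1 W=1 U=1 S=0
  [2] read 0x53 idx=24: raw=0x54007 flags P=1 W=1 U=1 S=0
  [3] read 0x54 idx=26: raw=0x58007 flags P=1 W=1 U=1 S=0
  → PA=0x58EA7  (4 entries read)
#3 VA=0xD8240C11483 (r,user):
  [0] read 0x3A idx=27: raw=0x5C007 flags P=1 W=1 U=1 S=0
  [1] read 0x5C idx=9: raw=0x60007 flags P=1 W=1 U=1 S=0
  [2] read 0x60 idx=6: raw=0x62007 flags P=1 W=1 U=1 S=0
  [3] read 0x62 idx=17: raw=0x65007 flags P=1 W=1 U=1 S=0
  → PA=0x65483  (4 entries read)
#4 VA=0x783802058D3 (w,user):
  [0] read 0x3A idx=15: raw=0x67007 flags P=1 W=1 U=1 S=0
  [1] read 0x67 idx=14: raw=0x69007 flags P=1 W=1 U=1 S=0
  [2] read 0x69 idx=1: raw=0x6B007 flags P=1 W=1 U=1 S=0
  [3] read 0x6B idx=5: raw=0x6D007 flags P=1 W=1 U=1 S=0
  → PA=0x6D8D3  (4 entries read)
#5 VA=0x30002800B2D (r,kernel):
  [0] read 0x3A idx=6: raw=0x70007 flags P=1 W=1 U=1 S=0
  [1] read 0x70 idx=0: raw=0x72007 flags P=1 W=1 U=1 S=0
  [2] read 0x72 idx=20: raw=0x75007 flags P=1 W=1 U=1 S=0
  [3] read 0x75 idx=0: raw=0x77007 flags P=1 W=1 U=1 S=0
  → PA=0x77B2D  (4 entries read)

Access #0 fault: NONE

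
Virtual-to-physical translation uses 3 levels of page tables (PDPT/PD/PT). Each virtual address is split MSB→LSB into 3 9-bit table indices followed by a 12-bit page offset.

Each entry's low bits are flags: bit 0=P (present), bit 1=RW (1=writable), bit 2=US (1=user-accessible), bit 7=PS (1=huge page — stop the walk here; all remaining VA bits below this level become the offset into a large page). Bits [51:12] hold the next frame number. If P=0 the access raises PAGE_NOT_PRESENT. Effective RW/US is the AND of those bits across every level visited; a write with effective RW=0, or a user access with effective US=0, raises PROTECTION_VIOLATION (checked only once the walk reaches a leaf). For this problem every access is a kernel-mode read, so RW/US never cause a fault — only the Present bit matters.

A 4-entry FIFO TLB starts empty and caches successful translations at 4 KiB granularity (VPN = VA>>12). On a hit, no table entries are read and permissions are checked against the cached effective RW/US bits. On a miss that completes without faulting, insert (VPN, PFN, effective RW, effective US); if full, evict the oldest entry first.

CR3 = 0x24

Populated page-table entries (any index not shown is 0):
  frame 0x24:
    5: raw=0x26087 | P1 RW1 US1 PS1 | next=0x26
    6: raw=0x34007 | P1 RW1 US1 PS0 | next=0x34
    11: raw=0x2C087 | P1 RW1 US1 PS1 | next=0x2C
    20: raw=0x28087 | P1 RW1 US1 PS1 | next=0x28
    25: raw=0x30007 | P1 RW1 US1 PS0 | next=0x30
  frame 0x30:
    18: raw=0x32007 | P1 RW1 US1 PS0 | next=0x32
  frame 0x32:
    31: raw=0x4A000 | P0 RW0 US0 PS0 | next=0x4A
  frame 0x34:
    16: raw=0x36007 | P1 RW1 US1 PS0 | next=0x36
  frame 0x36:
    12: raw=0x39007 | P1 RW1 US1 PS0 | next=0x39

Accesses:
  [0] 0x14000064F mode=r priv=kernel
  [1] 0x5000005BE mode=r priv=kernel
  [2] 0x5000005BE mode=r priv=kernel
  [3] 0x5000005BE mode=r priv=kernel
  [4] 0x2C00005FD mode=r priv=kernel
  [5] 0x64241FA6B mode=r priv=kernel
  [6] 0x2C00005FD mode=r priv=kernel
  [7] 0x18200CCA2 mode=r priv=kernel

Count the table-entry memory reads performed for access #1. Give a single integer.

Walk each access:
#0 VA=0x14000064F (r,kernel):
  lvl0: tbl 0x24, slot 5 ⇒ 0x26087 (P1/RW1/US1/PS1)
  ✓ 0x2664F (huge @L0)  — 1 lookups
#1 VA=0x5000005BE (r,kernel):
  lvl0: tbl 0x24, slot 20 ⇒ 0x28087 (P1/RW1/US1/PS1)
  ✓ 0x285BE (huge @L0)  — 1 lookups
#2 VA=0x5000005BE (r,kernel):
  TLB hit vpn=0x500000 → PA=0x285BE
#3 VA=0x5000005BE (r,kernel):
  TLB hit vpn=0x500000 → PA=0x285BE
#4 VA=0x2C00005FD (r,kernel):
  lvl0: tbl 0x24, slot 11 ⇒ 0x2C087 (P1/RW1/US1/PS1)
  ✓ 0x2C5FD (huge @L0)  — 1 lookups
#5 VA=0x64241FA6B (r,kernel):
  lvl0: tbl 0x24, slot 25 ⇒ 0x30007 (P1/RW1/US1/PS0)
  lvl1: tbl 0x30, slot 18 ⇒ 0x32007 (P1/RW1/US1/PS0)
  lvl2: tbl 0x32, slot 31 ⇒ 0x4A000 (P0/RW0/US0/PS0)
  ⇒ fault: PAGE_NOT_PRESENT  — 3 lookups
#6 VA=0x2C00005FD (r,kernel):
  TLB hit vpn=0x2C0000 → PA=0x2C5FD
#7 VA=0x18200CCA2 (r,kernel):
  lvl0: tbl 0x24, slot 6 ⇒ 0x34007 (P1/RW1/US1/PS0)
  lvl1: tbl 0x34, slot 16 ⇒ 0x36007 (P1/RW1/US1/PS0)
  lvl2: tbl 0x36, slot 12 ⇒ 0x39007 (P1/RW1/US1/PS0)
  ✓ 0x39CA2  — 3 lookups

Entries read for #1: 1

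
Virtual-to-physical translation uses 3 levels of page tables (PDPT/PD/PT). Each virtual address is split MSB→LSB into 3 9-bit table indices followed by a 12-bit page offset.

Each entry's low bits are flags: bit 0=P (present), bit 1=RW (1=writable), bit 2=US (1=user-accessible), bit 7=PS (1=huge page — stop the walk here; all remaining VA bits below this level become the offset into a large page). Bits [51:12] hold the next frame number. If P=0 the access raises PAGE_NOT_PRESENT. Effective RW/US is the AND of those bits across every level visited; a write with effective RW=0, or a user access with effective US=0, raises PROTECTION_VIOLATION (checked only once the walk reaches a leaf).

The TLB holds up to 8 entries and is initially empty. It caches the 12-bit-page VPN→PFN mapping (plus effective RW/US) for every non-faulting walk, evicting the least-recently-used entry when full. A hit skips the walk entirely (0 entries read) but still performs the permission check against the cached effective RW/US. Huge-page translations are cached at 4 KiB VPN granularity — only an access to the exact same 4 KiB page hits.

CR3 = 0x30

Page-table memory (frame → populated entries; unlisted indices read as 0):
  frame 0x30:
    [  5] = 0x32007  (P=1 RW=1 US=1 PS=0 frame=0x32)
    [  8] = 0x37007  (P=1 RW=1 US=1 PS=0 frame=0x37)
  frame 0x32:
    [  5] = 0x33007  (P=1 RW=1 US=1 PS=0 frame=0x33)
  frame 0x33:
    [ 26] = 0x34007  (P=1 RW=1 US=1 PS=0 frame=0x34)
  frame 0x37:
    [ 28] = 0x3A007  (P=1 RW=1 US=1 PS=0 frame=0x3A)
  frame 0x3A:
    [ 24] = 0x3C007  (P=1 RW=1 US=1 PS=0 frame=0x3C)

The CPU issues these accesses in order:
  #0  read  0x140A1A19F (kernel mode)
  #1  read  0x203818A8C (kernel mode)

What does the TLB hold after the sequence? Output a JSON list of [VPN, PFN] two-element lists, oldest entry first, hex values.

Trace:
#0 VA=0x140A1A19F (r,kernel):
  [0] read 0x30 idx=5: raw=0x32007 flags P=1 W=1 U=1 S=0
  [1] read 0x32 idx=5: raw=0x33007 flags P=1 W=1 U=1 S=0
  [2] read 0x33 idx=26: raw=0x34007 flags P=1 W=1 U=1 S=0
  → PA=0x3419F  (3 entries read)
#1 VA=0x203818A8C (r,kernel):
  [0] read 0x30 idx=8: raw=0x37007 flags P=1 W=1 U=1 S=0
  [1] read 0x37 idx=28: raw=0x3A007 flags P=1 W=1 U=1 S=0
  [2] read 0x3A idx=24: raw=0x3C007 flags P=1 W=1 U=1 S=0
  → PA=0x3CA8C  (3 entries read)

TLB: [["0x140A1A", "0x34"], ["0x203818", "0x3C"]]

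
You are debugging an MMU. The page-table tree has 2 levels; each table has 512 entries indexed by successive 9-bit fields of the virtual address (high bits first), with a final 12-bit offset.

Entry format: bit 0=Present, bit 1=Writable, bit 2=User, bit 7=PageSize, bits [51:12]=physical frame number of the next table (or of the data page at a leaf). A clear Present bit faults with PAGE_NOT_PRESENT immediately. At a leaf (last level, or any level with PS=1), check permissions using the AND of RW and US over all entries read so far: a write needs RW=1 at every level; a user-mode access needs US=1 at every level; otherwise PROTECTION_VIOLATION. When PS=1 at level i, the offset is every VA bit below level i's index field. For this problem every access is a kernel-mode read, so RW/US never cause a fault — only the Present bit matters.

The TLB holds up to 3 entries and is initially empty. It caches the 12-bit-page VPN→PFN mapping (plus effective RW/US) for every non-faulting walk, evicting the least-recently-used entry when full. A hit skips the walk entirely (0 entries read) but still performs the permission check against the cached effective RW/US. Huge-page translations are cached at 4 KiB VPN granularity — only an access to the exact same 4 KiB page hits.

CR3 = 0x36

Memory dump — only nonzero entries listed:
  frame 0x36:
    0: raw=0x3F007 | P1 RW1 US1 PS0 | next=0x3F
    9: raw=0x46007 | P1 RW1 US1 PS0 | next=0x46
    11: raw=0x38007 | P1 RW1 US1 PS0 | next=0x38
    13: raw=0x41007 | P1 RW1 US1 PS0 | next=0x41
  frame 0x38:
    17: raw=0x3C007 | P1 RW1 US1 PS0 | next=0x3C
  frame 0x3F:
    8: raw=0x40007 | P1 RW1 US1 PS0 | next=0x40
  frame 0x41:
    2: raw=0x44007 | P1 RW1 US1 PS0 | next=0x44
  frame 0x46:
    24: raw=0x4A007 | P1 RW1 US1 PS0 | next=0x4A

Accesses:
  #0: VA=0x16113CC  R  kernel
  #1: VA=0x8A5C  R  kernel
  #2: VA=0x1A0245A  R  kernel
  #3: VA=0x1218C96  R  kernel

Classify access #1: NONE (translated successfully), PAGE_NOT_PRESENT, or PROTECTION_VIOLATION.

Trace:
#0 VA=0x16113CC (r,kernel):
  lvl0: tbl 0x36, slot 11 ⇒ 0x38007 (P1/RW1/US1/PS0)
  lvl1: tbl 0x38, slot 17 ⇒ 0x3C007 (P1/RW1/US1/PS0)
  → PA=0x3C3CC  (2 entries read)
#1 VA=0x8A5C (r,kernel):
  lvl0: tbl 0x36, slot 0 ⇒ 0x3F007 (P1/RW1/US1/PS0)
  lvl1: tbl 0x3F, slot 8 ⇒ 0x40007 (P1/RW1/US1/PS0)
  → PA=0x40A5C  (2 entries read)
#2 VA=0x1A0245A (r,kernel):
  lvl0: tbl 0x36, slot 13 ⇒ 0x41007 (P1/RW1/US1/PS0)
  lvl1: tbl 0x41, slot 2 ⇒ 0x44007 (P1/RW1/US1/PS0)
  → PA=0x4445A  (2 entries read)
#3 VA=0x1218C96 (r,kernel):
  lvl0: tbl 0x36, slot 9 ⇒ 0x46007 (P1/RW1/US1/PS0)
  lvl1: tbl 0x46, slot 24 ⇒ 0x4A007 (P1/RW1/US1/PS0)
  → PA=0x4AC96  (2 entries read)

Access #1 fault: NONE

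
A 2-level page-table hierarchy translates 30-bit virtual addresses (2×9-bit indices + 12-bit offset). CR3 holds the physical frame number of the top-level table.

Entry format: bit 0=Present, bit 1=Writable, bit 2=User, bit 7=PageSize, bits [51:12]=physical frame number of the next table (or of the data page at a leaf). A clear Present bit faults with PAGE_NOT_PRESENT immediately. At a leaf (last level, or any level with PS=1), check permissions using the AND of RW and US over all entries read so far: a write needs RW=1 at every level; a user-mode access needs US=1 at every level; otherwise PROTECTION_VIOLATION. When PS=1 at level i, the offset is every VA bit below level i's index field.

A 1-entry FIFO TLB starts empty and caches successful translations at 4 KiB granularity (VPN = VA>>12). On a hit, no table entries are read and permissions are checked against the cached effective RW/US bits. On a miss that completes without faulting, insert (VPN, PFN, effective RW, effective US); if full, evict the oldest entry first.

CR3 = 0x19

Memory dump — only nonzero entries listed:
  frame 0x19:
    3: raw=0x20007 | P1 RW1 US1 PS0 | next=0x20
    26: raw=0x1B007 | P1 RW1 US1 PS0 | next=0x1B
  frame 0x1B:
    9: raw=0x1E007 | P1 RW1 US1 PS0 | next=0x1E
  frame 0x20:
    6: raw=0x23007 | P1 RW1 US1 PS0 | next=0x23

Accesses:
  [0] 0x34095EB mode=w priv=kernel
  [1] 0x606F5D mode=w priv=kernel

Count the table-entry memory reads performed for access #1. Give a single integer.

Walk each access:
#0 VA=0x34095EB (w,kernel):
  L0: frame=0x19 idx=26 entry=0x1B007 [P=1 RW=1 US=1 PS=0]
  L1: frame=0x1B idx=9 entry=0x1E007 [P=1 RW=1 US=1 PS=0]
  ⇒ phys 0x1E5EB  [2 reads]
#1 VA=0x606F5D (w,kernel):
  L0: frame=0x19 idx=3 entry=0x20007 [P=1 RW=1 US=1 PS=0]
  L1: frame=0x20 idx=6 entry=0x23007 [P=1 RW=1 US=1 PS=0]
  ⇒ phys 0x23F5D  [2 reads]

Entries read for #1: 2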